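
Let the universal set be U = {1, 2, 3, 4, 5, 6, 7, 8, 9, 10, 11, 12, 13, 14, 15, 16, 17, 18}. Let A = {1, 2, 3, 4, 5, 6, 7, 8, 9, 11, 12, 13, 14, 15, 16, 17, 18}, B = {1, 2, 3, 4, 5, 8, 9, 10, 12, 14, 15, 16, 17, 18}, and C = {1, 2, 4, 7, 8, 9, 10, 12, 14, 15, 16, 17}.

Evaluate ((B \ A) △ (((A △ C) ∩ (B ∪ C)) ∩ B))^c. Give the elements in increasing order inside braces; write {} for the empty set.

B \ A = {10}
A △ C = {3, 5, 6, 10, 11, 13, 18}
B ∪ C = {1, 2, 3, 4, 5, 7, 8, 9, 10, 12, 14, 15, 16, 17, 18}
(A △ C) ∩ (B ∪ C) = {3, 5, 10, 18}
((A △ C) ∩ (B ∪ C)) ∩ B = {3, 5, 10, 18}
(B \ A) △ (((A △ C) ∩ (B ∪ C)) ∩ B) = {3, 5, 18}
((B \ A) △ (((A △ C) ∩ (B ∪ C)) ∩ B))^c = {1, 2, 4, 6, 7, 8, 9, 10, 11, 12, 13, 14, 15, 16, 17}

{1, 2, 4, 6, 7, 8, 9, 10, 11, 12, 13, 14, 15, 16, 17}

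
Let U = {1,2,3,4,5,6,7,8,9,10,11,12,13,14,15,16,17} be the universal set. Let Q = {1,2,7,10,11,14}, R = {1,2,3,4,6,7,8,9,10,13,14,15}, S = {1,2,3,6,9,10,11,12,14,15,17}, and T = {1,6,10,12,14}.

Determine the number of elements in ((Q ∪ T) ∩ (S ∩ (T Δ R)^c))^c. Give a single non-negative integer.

Q ∪ T = {1,2,6,7,10,11,12,14}
T Δ R = {2,3,4,7,8,9,12,13,15}
(T Δ R)^c = {1,5,6,10,11,14,16,17}
S ∩ (T Δ R)^c = {1,6,10,11,14,17}
(Q ∪ T) ∩ (S ∩ (T Δ R)^c) = {1,6,10,11,14}
((Q ∪ T) ∩ (S ∩ (T Δ R)^c))^c = {2,3,4,5,7,8,9,12,13,15,16,17}
|((Q ∪ T) ∩ (S ∩ (T Δ R)^c))^c| = 12

12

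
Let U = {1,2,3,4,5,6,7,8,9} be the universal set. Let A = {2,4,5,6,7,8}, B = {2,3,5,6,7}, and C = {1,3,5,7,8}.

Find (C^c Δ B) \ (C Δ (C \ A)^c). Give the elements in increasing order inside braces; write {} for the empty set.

C^c = {2,4,6,9}
C^c Δ B = {3,4,5,7,9}
C \ A = {1,3}
(C \ A)^c = {2,4,5,6,7,8,9}
C Δ (C \ A)^c = {1,2,3,4,6,9}
(C^c Δ B) \ (C Δ (C \ A)^c) = {5,7}

{5,7}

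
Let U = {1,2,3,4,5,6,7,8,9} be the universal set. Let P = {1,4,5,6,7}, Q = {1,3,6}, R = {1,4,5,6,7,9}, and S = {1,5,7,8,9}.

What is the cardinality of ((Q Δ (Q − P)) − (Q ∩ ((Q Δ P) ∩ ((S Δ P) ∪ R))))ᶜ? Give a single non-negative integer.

7

Q − P = {3}
Q Δ (Q − P) = {1,6}
Q Δ P = {3,4,5,7}
S Δ P = {4,6,8,9}
(S Δ P) ∪ R = {1,4,5,6,7,8,9}
(Q Δ P) ∩ ((S Δ P) ∪ R) = {4,5,7}
Q ∩ ((Q Δ P) ∩ ((S Δ P) ∪ R)) = {}
(Q Δ (Q − P)) − (Q ∩ ((Q Δ P) ∩ ((S Δ P) ∪ R))) = {1,6}
((Q Δ (Q − P)) − (Q ∩ ((Q Δ P) ∩ ((S Δ P) ∪ R))))ᶜ = {2,3,4,5,7,8,9}
|((Q Δ (Q − P)) − (Q ∩ ((Q Δ P) ∩ ((S Δ P) ∪ R))))ᶜ| = 7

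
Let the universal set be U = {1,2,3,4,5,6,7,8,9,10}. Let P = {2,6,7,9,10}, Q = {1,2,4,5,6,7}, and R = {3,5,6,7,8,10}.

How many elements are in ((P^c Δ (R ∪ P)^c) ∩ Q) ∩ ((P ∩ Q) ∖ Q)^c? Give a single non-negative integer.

1

P^c = {1,3,4,5,8}
R ∪ P = {2,3,5,6,7,8,9,10}
(R ∪ P)^c = {1,4}
P^c Δ (R ∪ P)^c = {3,5,8}
(P^c Δ (R ∪ P)^c) ∩ Q = {5}
P ∩ Q = {2,6,7}
(P ∩ Q) ∖ Q = {}
((P ∩ Q) ∖ Q)^c = {1,2,3,4,5,6,7,8,9,10}
((P^c Δ (R ∪ P)^c) ∩ Q) ∩ ((P ∩ Q) ∖ Q)^c = {5}
|((P^c Δ (R ∪ P)^c) ∩ Q) ∩ ((P ∩ Q) ∖ Q)^c| = 1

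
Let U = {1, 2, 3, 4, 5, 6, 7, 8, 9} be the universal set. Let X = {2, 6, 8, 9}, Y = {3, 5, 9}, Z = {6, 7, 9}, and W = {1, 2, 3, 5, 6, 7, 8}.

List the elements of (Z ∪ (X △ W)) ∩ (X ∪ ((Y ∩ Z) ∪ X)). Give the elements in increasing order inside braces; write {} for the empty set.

X △ W = {1, 3, 5, 7, 9}
Z ∪ (X △ W) = {1, 3, 5, 6, 7, 9}
Y ∩ Z = {9}
(Y ∩ Z) ∪ X = {2, 6, 8, 9}
X ∪ ((Y ∩ Z) ∪ X) = {2, 6, 8, 9}
(Z ∪ (X △ W)) ∩ (X ∪ ((Y ∩ Z) ∪ X)) = {6, 9}

{6, 9}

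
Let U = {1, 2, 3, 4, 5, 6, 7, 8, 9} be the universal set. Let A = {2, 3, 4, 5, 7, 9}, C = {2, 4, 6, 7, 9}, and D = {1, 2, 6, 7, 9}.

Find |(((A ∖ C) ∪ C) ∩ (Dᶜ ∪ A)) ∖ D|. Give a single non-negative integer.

3

A ∖ C = {3, 5}
(A ∖ C) ∪ C = {2, 3, 4, 5, 6, 7, 9}
Dᶜ = {3, 4, 5, 8}
Dᶜ ∪ A = {2, 3, 4, 5, 7, 8, 9}
((A ∖ C) ∪ C) ∩ (Dᶜ ∪ A) = {2, 3, 4, 5, 7, 9}
(((A ∖ C) ∪ C) ∩ (Dᶜ ∪ A)) ∖ D = {3, 4, 5}
|(((A ∖ C) ∪ C) ∩ (Dᶜ ∪ A)) ∖ D| = 3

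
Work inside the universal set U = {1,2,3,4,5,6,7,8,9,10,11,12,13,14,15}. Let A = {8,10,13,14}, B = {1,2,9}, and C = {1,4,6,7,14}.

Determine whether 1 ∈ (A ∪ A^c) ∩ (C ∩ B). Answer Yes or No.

1 ∉ A, so 1 ∈ A^c
1 ∉ A and 1 ∈ A^c, so 1 ∈ A ∪ A^c
1 ∈ C and 1 ∈ B, so 1 ∈ C ∩ B
1 ∈ (A ∪ A^c) and 1 ∈ (C ∩ B), so 1 ∈ (A ∪ A^c) ∩ (C ∩ B)

Yes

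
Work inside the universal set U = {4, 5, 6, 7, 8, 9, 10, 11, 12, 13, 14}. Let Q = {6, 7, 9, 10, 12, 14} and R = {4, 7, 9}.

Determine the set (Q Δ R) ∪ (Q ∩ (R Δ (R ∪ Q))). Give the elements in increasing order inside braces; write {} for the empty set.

{4, 6, 10, 12, 14}

Q Δ R = {4, 6, 10, 12, 14}
R ∪ Q = {4, 6, 7, 9, 10, 12, 14}
R Δ (R ∪ Q) = {6, 10, 12, 14}
Q ∩ (R Δ (R ∪ Q)) = {6, 10, 12, 14}
(Q Δ R) ∪ (Q ∩ (R Δ (R ∪ Q))) = {4, 6, 10, 12, 14}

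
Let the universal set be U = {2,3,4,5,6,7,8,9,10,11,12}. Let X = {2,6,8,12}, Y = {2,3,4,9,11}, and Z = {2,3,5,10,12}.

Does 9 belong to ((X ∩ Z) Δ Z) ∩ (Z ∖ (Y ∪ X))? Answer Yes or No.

9 ∉ X and 9 ∉ Z, so 9 ∉ X ∩ Z
9 ∉ (X ∩ Z) and 9 ∉ Z, so 9 ∉ (X ∩ Z) Δ Z
9 ∈ Y and 9 ∉ X, so 9 ∈ Y ∪ X
9 ∉ Z and 9 ∈ (Y ∪ X), so 9 ∉ Z ∖ (Y ∪ X)
9 ∉ ((X ∩ Z) Δ Z) and 9 ∉ (Z ∖ (Y ∪ X)), so 9 ∉ ((X ∩ Z) Δ Z) ∩ (Z ∖ (Y ∪ X))

No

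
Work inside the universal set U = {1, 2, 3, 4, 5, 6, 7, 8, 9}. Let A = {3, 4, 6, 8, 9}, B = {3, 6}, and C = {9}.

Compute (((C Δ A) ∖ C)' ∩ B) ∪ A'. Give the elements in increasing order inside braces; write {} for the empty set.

C Δ A = {3, 4, 6, 8}
(C Δ A) ∖ C = {3, 4, 6, 8}
((C Δ A) ∖ C)' = {1, 2, 5, 7, 9}
((C Δ A) ∖ C)' ∩ B = {}
A' = {1, 2, 5, 7}
(((C Δ A) ∖ C)' ∩ B) ∪ A' = {1, 2, 5, 7}

{1, 2, 5, 7}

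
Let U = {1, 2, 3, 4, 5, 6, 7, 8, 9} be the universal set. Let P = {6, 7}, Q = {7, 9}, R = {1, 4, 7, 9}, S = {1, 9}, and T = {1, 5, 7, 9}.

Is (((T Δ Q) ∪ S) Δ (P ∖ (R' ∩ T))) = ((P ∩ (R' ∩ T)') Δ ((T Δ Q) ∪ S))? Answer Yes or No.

Yes

T Δ Q = {1, 5}
(T Δ Q) ∪ S = {1, 5, 9}
R' = {2, 3, 5, 6, 8}
R' ∩ T = {5}
P ∖ (R' ∩ T) = {6, 7}
((T Δ Q) ∪ S) Δ (P ∖ (R' ∩ T)) = {1, 5, 6, 7, 9}
(R' ∩ T)' = {1, 2, 3, 4, 6, 7, 8, 9}
P ∩ (R' ∩ T)' = {6, 7}
(P ∩ (R' ∩ T)') Δ ((T Δ Q) ∪ S) = {1, 5, 6, 7, 9}
Both equal {1, 5, 6, 7, 9}, so ((T Δ Q) ∪ S) Δ (P ∖ (R' ∩ T)) = (P ∩ (R' ∩ T)') Δ ((T Δ Q) ∪ S).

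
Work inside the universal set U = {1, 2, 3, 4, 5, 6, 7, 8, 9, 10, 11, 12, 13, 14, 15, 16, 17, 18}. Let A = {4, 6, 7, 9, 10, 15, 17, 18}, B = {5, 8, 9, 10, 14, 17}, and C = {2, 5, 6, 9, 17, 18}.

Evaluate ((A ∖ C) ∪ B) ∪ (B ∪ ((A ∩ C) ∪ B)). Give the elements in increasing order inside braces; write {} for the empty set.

A ∖ C = {4, 7, 10, 15}
(A ∖ C) ∪ B = {4, 5, 7, 8, 9, 10, 14, 15, 17}
A ∩ C = {6, 9, 17, 18}
(A ∩ C) ∪ B = {5, 6, 8, 9, 10, 14, 17, 18}
B ∪ ((A ∩ C) ∪ B) = {5, 6, 8, 9, 10, 14, 17, 18}
((A ∖ C) ∪ B) ∪ (B ∪ ((A ∩ C) ∪ B)) = {4, 5, 6, 7, 8, 9, 10, 14, 15, 17, 18}

{4, 5, 6, 7, 8, 9, 10, 14, 15, 17, 18}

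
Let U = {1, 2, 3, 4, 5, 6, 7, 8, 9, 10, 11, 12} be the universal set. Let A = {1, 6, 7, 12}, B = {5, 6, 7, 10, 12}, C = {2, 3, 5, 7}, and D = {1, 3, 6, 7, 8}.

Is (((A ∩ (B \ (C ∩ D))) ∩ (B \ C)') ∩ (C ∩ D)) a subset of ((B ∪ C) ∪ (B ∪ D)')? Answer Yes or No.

C ∩ D = {3, 7}
B \ (C ∩ D) = {5, 6, 10, 12}
A ∩ (B \ (C ∩ D)) = {6, 12}
B \ C = {6, 10, 12}
(B \ C)' = {1, 2, 3, 4, 5, 7, 8, 9, 11}
(A ∩ (B \ (C ∩ D))) ∩ (B \ C)' = {}
((A ∩ (B \ (C ∩ D))) ∩ (B \ C)') ∩ (C ∩ D) = {}
B ∪ C = {2, 3, 5, 6, 7, 10, 12}
B ∪ D = {1, 3, 5, 6, 7, 8, 10, 12}
(B ∪ D)' = {2, 4, 9, 11}
(B ∪ C) ∪ (B ∪ D)' = {2, 3, 4, 5, 6, 7, 9, 10, 11, 12}
Every element of {} is in {2, 3, 4, 5, 6, 7, 9, 10, 11, 12}, so ((A ∩ (B \ (C ∩ D))) ∩ (B \ C)') ∩ (C ∩ D) ⊆ (B ∪ C) ∪ (B ∪ D)'.

Yes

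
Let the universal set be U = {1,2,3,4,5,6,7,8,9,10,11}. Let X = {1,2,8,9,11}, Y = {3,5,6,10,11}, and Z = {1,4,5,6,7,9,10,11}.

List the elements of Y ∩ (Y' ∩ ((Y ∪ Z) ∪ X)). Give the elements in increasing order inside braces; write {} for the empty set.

{}

Y' = {1,2,4,7,8,9}
Y ∪ Z = {1,3,4,5,6,7,9,10,11}
(Y ∪ Z) ∪ X = {1,2,3,4,5,6,7,8,9,10,11}
Y' ∩ ((Y ∪ Z) ∪ X) = {1,2,4,7,8,9}
Y ∩ (Y' ∩ ((Y ∪ Z) ∪ X)) = {}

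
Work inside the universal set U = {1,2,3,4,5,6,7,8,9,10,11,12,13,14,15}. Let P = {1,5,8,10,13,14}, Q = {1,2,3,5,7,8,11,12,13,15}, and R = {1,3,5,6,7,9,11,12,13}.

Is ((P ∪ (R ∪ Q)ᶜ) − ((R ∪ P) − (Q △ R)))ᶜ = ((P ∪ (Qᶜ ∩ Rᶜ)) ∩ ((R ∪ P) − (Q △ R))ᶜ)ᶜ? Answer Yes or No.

Yes

R ∪ Q = {1,2,3,5,6,7,8,9,11,12,13,15}
(R ∪ Q)ᶜ = {4,10,14}
P ∪ (R ∪ Q)ᶜ = {1,4,5,8,10,13,14}
R ∪ P = {1,3,5,6,7,8,9,10,11,12,13,14}
Q △ R = {2,6,8,9,15}
(R ∪ P) − (Q △ R) = {1,3,5,7,10,11,12,13,14}
(P ∪ (R ∪ Q)ᶜ) − ((R ∪ P) − (Q △ R)) = {4,8}
((P ∪ (R ∪ Q)ᶜ) − ((R ∪ P) − (Q △ R)))ᶜ = {1,2,3,5,6,7,9,10,11,12,13,14,15}
Qᶜ = {4,6,9,10,14}
Rᶜ = {2,4,8,10,14,15}
Qᶜ ∩ Rᶜ = {4,10,14}
P ∪ (Qᶜ ∩ Rᶜ) = {1,4,5,8,10,13,14}
((R ∪ P) − (Q △ R))ᶜ = {2,4,6,8,9,15}
(P ∪ (Qᶜ ∩ Rᶜ)) ∩ ((R ∪ P) − (Q △ R))ᶜ = {4,8}
((P ∪ (Qᶜ ∩ Rᶜ)) ∩ ((R ∪ P) − (Q △ R))ᶜ)ᶜ = {1,2,3,5,6,7,9,10,11,12,13,14,15}
Both equal {1,2,3,5,6,7,9,10,11,12,13,14,15}, so ((P ∪ (R ∪ Q)ᶜ) − ((R ∪ P) − (Q △ R)))ᶜ = ((P ∪ (Qᶜ ∩ Rᶜ)) ∩ ((R ∪ P) − (Q △ R))ᶜ)ᶜ.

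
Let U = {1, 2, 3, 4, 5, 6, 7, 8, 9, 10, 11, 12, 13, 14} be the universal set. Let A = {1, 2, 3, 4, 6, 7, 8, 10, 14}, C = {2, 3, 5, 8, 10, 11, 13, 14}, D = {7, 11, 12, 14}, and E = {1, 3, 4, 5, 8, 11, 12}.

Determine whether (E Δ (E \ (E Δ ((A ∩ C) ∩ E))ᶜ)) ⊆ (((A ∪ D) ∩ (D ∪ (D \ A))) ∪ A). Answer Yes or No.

A ∩ C = {2, 3, 8, 10, 14}
(A ∩ C) ∩ E = {3, 8}
E Δ ((A ∩ C) ∩ E) = {1, 4, 5, 11, 12}
(E Δ ((A ∩ C) ∩ E))ᶜ = {2, 3, 6, 7, 8, 9, 10, 13, 14}
E \ (E Δ ((A ∩ C) ∩ E))ᶜ = {1, 4, 5, 11, 12}
E Δ (E \ (E Δ ((A ∩ C) ∩ E))ᶜ) = {3, 8}
A ∪ D = {1, 2, 3, 4, 6, 7, 8, 10, 11, 12, 14}
D \ A = {11, 12}
D ∪ (D \ A) = {7, 11, 12, 14}
(A ∪ D) ∩ (D ∪ (D \ A)) = {7, 11, 12, 14}
((A ∪ D) ∩ (D ∪ (D \ A))) ∪ A = {1, 2, 3, 4, 6, 7, 8, 10, 11, 12, 14}
Every element of {3, 8} is in {1, 2, 3, 4, 6, 7, 8, 10, 11, 12, 14}, so E Δ (E \ (E Δ ((A ∩ C) ∩ E))ᶜ) ⊆ ((A ∪ D) ∩ (D ∪ (D \ A))) ∪ A.

Yes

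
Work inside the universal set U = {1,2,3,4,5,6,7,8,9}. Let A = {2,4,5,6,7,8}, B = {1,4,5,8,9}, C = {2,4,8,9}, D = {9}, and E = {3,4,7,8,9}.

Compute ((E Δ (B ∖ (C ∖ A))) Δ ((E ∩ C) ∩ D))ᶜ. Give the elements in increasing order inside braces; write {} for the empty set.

{2,4,6,8,9}

C ∖ A = {9}
B ∖ (C ∖ A) = {1,4,5,8}
E Δ (B ∖ (C ∖ A)) = {1,3,5,7,9}
E ∩ C = {4,8,9}
(E ∩ C) ∩ D = {9}
(E Δ (B ∖ (C ∖ A))) Δ ((E ∩ C) ∩ D) = {1,3,5,7}
((E Δ (B ∖ (C ∖ A))) Δ ((E ∩ C) ∩ D))ᶜ = {2,4,6,8,9}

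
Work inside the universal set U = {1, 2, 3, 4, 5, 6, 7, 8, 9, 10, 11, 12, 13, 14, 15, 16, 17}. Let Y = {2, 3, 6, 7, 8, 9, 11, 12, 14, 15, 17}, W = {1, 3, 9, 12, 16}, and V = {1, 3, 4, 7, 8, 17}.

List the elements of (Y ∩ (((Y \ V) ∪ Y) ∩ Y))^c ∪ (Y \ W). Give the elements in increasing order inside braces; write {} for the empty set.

{1, 2, 4, 5, 6, 7, 8, 10, 11, 13, 14, 15, 16, 17}

Y \ V = {2, 6, 9, 11, 12, 14, 15}
(Y \ V) ∪ Y = {2, 3, 6, 7, 8, 9, 11, 12, 14, 15, 17}
((Y \ V) ∪ Y) ∩ Y = {2, 3, 6, 7, 8, 9, 11, 12, 14, 15, 17}
Y ∩ (((Y \ V) ∪ Y) ∩ Y) = {2, 3, 6, 7, 8, 9, 11, 12, 14, 15, 17}
(Y ∩ (((Y \ V) ∪ Y) ∩ Y))^c = {1, 4, 5, 10, 13, 16}
Y \ W = {2, 6, 7, 8, 11, 14, 15, 17}
(Y ∩ (((Y \ V) ∪ Y) ∩ Y))^c ∪ (Y \ W) = {1, 2, 4, 5, 6, 7, 8, 10, 11, 13, 14, 15, 16, 17}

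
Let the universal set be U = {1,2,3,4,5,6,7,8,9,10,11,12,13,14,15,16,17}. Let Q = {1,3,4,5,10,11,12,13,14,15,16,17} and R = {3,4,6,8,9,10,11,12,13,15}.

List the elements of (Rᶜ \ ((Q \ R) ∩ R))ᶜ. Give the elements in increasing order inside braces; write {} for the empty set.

{3,4,6,8,9,10,11,12,13,15}

Rᶜ = {1,2,5,7,14,16,17}
Q \ R = {1,5,14,16,17}
(Q \ R) ∩ R = {}
Rᶜ \ ((Q \ R) ∩ R) = {1,2,5,7,14,16,17}
(Rᶜ \ ((Q \ R) ∩ R))ᶜ = {3,4,6,8,9,10,11,12,13,15}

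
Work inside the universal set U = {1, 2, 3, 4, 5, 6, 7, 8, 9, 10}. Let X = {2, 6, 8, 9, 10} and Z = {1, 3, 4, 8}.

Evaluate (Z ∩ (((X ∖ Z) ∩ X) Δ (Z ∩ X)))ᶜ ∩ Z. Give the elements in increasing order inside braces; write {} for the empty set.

{1, 3, 4}

X ∖ Z = {2, 6, 9, 10}
(X ∖ Z) ∩ X = {2, 6, 9, 10}
Z ∩ X = {8}
((X ∖ Z) ∩ X) Δ (Z ∩ X) = {2, 6, 8, 9, 10}
Z ∩ (((X ∖ Z) ∩ X) Δ (Z ∩ X)) = {8}
(Z ∩ (((X ∖ Z) ∩ X) Δ (Z ∩ X)))ᶜ = {1, 2, 3, 4, 5, 6, 7, 9, 10}
(Z ∩ (((X ∖ Z) ∩ X) Δ (Z ∩ X)))ᶜ ∩ Z = {1, 3, 4}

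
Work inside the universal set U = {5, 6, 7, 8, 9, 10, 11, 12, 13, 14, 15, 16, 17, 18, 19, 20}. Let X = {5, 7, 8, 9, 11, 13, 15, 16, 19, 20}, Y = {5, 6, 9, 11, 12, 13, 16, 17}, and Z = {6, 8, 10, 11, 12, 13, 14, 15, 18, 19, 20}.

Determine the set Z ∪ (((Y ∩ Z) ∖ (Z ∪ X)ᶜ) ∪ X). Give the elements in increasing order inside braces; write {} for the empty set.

Y ∩ Z = {6, 11, 12, 13}
Z ∪ X = {5, 6, 7, 8, 9, 10, 11, 12, 13, 14, 15, 16, 18, 19, 20}
(Z ∪ X)ᶜ = {17}
(Y ∩ Z) ∖ (Z ∪ X)ᶜ = {6, 11, 12, 13}
((Y ∩ Z) ∖ (Z ∪ X)ᶜ) ∪ X = {5, 6, 7, 8, 9, 11, 12, 13, 15, 16, 19, 20}
Z ∪ (((Y ∩ Z) ∖ (Z ∪ X)ᶜ) ∪ X) = {5, 6, 7, 8, 9, 10, 11, 12, 13, 14, 15, 16, 18, 19, 20}

{5, 6, 7, 8, 9, 10, 11, 12, 13, 14, 15, 16, 18, 19, 20}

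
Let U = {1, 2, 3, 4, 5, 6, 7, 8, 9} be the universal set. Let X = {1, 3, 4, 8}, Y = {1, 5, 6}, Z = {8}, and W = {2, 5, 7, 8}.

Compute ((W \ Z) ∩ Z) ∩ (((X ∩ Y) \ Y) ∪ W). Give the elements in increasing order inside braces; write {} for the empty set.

W \ Z = {2, 5, 7}
(W \ Z) ∩ Z = {}
X ∩ Y = {1}
(X ∩ Y) \ Y = {}
((X ∩ Y) \ Y) ∪ W = {2, 5, 7, 8}
((W \ Z) ∩ Z) ∩ (((X ∩ Y) \ Y) ∪ W) = {}

{}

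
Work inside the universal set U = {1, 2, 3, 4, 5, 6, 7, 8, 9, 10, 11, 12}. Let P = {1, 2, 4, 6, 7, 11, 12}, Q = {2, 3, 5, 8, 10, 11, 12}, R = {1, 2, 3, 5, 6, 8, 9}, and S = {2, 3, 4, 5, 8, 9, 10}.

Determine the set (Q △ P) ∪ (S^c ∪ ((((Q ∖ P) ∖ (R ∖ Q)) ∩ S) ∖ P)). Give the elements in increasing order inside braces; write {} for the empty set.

{1, 3, 4, 5, 6, 7, 8, 10, 11, 12}

Q △ P = {1, 3, 4, 5, 6, 7, 8, 10}
S^c = {1, 6, 7, 11, 12}
Q ∖ P = {3, 5, 8, 10}
R ∖ Q = {1, 6, 9}
(Q ∖ P) ∖ (R ∖ Q) = {3, 5, 8, 10}
((Q ∖ P) ∖ (R ∖ Q)) ∩ S = {3, 5, 8, 10}
(((Q ∖ P) ∖ (R ∖ Q)) ∩ S) ∖ P = {3, 5, 8, 10}
S^c ∪ ((((Q ∖ P) ∖ (R ∖ Q)) ∩ S) ∖ P) = {1, 3, 5, 6, 7, 8, 10, 11, 12}
(Q △ P) ∪ (S^c ∪ ((((Q ∖ P) ∖ (R ∖ Q)) ∩ S) ∖ P)) = {1, 3, 4, 5, 6, 7, 8, 10, 11, 12}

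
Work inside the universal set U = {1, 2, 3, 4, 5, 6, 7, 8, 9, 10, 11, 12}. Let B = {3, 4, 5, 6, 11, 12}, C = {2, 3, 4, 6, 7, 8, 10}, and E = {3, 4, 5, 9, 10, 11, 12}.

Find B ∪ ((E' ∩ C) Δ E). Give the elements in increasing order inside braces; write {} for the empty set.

E' = {1, 2, 6, 7, 8}
E' ∩ C = {2, 6, 7, 8}
(E' ∩ C) Δ E = {2, 3, 4, 5, 6, 7, 8, 9, 10, 11, 12}
B ∪ ((E' ∩ C) Δ E) = {2, 3, 4, 5, 6, 7, 8, 9, 10, 11, 12}

{2, 3, 4, 5, 6, 7, 8, 9, 10, 11, 12}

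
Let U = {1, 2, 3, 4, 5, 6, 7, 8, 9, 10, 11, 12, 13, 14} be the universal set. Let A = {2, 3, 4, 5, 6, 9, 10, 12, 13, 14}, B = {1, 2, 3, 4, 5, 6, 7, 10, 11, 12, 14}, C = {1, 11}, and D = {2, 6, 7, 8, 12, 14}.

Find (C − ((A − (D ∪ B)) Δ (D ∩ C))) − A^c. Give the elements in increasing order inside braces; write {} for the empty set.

D ∪ B = {1, 2, 3, 4, 5, 6, 7, 8, 10, 11, 12, 14}
A − (D ∪ B) = {9, 13}
D ∩ C = {}
(A − (D ∪ B)) Δ (D ∩ C) = {9, 13}
C − ((A − (D ∪ B)) Δ (D ∩ C)) = {1, 11}
A^c = {1, 7, 8, 11}
(C − ((A − (D ∪ B)) Δ (D ∩ C))) − A^c = {}

{}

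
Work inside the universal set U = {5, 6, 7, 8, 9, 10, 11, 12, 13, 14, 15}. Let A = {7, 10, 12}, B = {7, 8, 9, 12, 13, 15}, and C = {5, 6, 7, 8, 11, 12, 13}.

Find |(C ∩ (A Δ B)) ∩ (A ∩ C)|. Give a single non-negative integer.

A Δ B = {8, 9, 10, 13, 15}
C ∩ (A Δ B) = {8, 13}
A ∩ C = {7, 12}
(C ∩ (A Δ B)) ∩ (A ∩ C) = {}
|(C ∩ (A Δ B)) ∩ (A ∩ C)| = 0

0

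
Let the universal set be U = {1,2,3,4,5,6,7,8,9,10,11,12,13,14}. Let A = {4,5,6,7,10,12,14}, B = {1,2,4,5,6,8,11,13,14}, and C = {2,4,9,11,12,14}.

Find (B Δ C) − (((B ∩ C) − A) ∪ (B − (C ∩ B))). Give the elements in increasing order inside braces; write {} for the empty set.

B Δ C = {1,5,6,8,9,12,13}
B ∩ C = {2,4,11,14}
(B ∩ C) − A = {2,11}
C ∩ B = {2,4,11,14}
B − (C ∩ B) = {1,5,6,8,13}
((B ∩ C) − A) ∪ (B − (C ∩ B)) = {1,2,5,6,8,11,13}
(B Δ C) − (((B ∩ C) − A) ∪ (B − (C ∩ B))) = {9,12}

{9,12}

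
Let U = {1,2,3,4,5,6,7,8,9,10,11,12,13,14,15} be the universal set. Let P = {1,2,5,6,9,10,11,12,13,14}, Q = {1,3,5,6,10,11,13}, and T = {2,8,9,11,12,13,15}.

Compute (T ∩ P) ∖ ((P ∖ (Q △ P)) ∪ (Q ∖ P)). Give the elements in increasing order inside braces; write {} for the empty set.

T ∩ P = {2,9,11,12,13}
Q △ P = {2,3,9,12,14}
P ∖ (Q △ P) = {1,5,6,10,11,13}
Q ∖ P = {3}
(P ∖ (Q △ P)) ∪ (Q ∖ P) = {1,3,5,6,10,11,13}
(T ∩ P) ∖ ((P ∖ (Q △ P)) ∪ (Q ∖ P)) = {2,9,12}

{2,9,12}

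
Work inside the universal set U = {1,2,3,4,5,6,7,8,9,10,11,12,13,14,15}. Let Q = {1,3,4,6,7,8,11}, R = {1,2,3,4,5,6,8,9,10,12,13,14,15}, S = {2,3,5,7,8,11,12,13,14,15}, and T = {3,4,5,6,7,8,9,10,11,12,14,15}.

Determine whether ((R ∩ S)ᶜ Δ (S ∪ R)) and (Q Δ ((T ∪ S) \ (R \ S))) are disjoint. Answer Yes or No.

No

R ∩ S = {2,3,5,8,12,13,14,15}
(R ∩ S)ᶜ = {1,4,6,7,9,10,11}
S ∪ R = {1,2,3,4,5,6,7,8,9,10,11,12,13,14,15}
(R ∩ S)ᶜ Δ (S ∪ R) = {2,3,5,8,12,13,14,15}
T ∪ S = {2,3,4,5,6,7,8,9,10,11,12,13,14,15}
R \ S = {1,4,6,9,10}
(T ∪ S) \ (R \ S) = {2,3,5,7,8,11,12,13,14,15}
Q Δ ((T ∪ S) \ (R \ S)) = {1,2,4,5,6,12,13,14,15}
2 lies in both, so they are not disjoint.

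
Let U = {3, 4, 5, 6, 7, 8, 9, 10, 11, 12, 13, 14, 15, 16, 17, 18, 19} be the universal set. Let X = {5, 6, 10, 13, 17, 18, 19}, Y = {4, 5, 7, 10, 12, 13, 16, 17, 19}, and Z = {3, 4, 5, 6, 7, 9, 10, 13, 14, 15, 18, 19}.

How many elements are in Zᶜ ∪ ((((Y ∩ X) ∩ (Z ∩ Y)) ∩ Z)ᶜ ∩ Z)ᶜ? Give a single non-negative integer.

9

Zᶜ = {8, 11, 12, 16, 17}
Y ∩ X = {5, 10, 13, 17, 19}
Z ∩ Y = {4, 5, 7, 10, 13, 19}
(Y ∩ X) ∩ (Z ∩ Y) = {5, 10, 13, 19}
((Y ∩ X) ∩ (Z ∩ Y)) ∩ Z = {5, 10, 13, 19}
(((Y ∩ X) ∩ (Z ∩ Y)) ∩ Z)ᶜ = {3, 4, 6, 7, 8, 9, 11, 12, 14, 15, 16, 17, 18}
(((Y ∩ X) ∩ (Z ∩ Y)) ∩ Z)ᶜ ∩ Z = {3, 4, 6, 7, 9, 14, 15, 18}
((((Y ∩ X) ∩ (Z ∩ Y)) ∩ Z)ᶜ ∩ Z)ᶜ = {5, 8, 10, 11, 12, 13, 16, 17, 19}
Zᶜ ∪ ((((Y ∩ X) ∩ (Z ∩ Y)) ∩ Z)ᶜ ∩ Z)ᶜ = {5, 8, 10, 11, 12, 13, 16, 17, 19}
|Zᶜ ∪ ((((Y ∩ X) ∩ (Z ∩ Y)) ∩ Z)ᶜ ∩ Z)ᶜ| = 9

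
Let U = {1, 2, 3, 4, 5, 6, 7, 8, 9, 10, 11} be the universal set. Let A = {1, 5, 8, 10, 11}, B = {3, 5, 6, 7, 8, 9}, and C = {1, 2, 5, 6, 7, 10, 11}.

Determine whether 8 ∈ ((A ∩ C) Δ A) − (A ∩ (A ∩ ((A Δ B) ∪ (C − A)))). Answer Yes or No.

Yes

8 ∈ A and 8 ∉ C, so 8 ∉ A ∩ C
8 ∉ (A ∩ C) and 8 ∈ A, so 8 ∈ (A ∩ C) Δ A
8 ∈ A and 8 ∈ B, so 8 ∉ A Δ B
8 ∉ C and 8 ∈ A, so 8 ∉ C − A
8 ∉ (A Δ B) and 8 ∉ (C − A), so 8 ∉ (A Δ B) ∪ (C − A)
8 ∈ A and 8 ∉ ((A Δ B) ∪ (C − A)), so 8 ∉ A ∩ ((A Δ B) ∪ (C − A))
8 ∈ A and 8 ∉ (A ∩ ((A Δ B) ∪ (C − A))), so 8 ∉ A ∩ (A ∩ ((A Δ B) ∪ (C − A)))
8 ∈ ((A ∩ C) Δ A) and 8 ∉ (A ∩ (A ∩ ((A Δ B) ∪ (C − A)))), so 8 ∈ ((A ∩ C) Δ A) − (A ∩ (A ∩ ((A Δ B) ∪ (C − A))))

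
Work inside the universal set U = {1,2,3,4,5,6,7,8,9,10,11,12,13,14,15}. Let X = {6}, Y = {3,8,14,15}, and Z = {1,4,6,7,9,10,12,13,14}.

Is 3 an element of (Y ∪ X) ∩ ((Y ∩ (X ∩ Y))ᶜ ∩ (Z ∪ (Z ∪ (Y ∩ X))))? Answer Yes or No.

3 ∈ Y and 3 ∉ X, so 3 ∈ Y ∪ X
3 ∉ X and 3 ∈ Y, so 3 ∉ X ∩ Y
3 ∈ Y and 3 ∉ (X ∩ Y), so 3 ∉ Y ∩ (X ∩ Y)
3 ∈ (Y ∩ (X ∩ Y))ᶜ since 3 ∉ (Y ∩ (X ∩ Y))
3 ∈ Y and 3 ∉ X, so 3 ∉ Y ∩ X
3 ∉ Z and 3 ∉ (Y ∩ X), so 3 ∉ Z ∪ (Y ∩ X)
3 ∉ Z and 3 ∉ (Z ∪ (Y ∩ X)), so 3 ∉ Z ∪ (Z ∪ (Y ∩ X))
3 ∈ (Y ∩ (X ∩ Y))ᶜ and 3 ∉ (Z ∪ (Z ∪ (Y ∩ X))), so 3 ∉ (Y ∩ (X ∩ Y))ᶜ ∩ (Z ∪ (Z ∪ (Y ∩ X)))
3 ∈ (Y ∪ X) and 3 ∉ ((Y ∩ (X ∩ Y))ᶜ ∩ (Z ∪ (Z ∪ (Y ∩ X)))), so 3 ∉ (Y ∪ X) ∩ ((Y ∩ (X ∩ Y))ᶜ ∩ (Z ∪ (Z ∪ (Y ∩ X))))

No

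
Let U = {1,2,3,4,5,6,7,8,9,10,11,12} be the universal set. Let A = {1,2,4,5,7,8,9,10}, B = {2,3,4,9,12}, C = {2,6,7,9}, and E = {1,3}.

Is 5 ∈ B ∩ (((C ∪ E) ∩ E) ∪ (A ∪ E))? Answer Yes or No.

5 ∉ C and 5 ∉ E, so 5 ∉ C ∪ E
5 ∉ (C ∪ E) and 5 ∉ E, so 5 ∉ (C ∪ E) ∩ E
5 ∈ A and 5 ∉ E, so 5 ∈ A ∪ E
5 ∉ ((C ∪ E) ∩ E) and 5 ∈ (A ∪ E), so 5 ∈ ((C ∪ E) ∩ E) ∪ (A ∪ E)
5 ∉ B and 5 ∈ (((C ∪ E) ∩ E) ∪ (A ∪ E)), so 5 ∉ B ∩ (((C ∪ E) ∩ E) ∪ (A ∪ E))

No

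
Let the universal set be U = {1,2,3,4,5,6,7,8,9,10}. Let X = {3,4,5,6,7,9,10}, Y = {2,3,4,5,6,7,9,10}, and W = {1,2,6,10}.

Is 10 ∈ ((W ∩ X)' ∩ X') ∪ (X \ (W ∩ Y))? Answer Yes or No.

10 ∈ W and 10 ∈ X, so 10 ∈ W ∩ X
10 ∉ (W ∩ X)' since 10 ∈ (W ∩ X)
10 ∈ X, so 10 ∉ X'
10 ∉ (W ∩ X)' and 10 ∉ X', so 10 ∉ (W ∩ X)' ∩ X'
10 ∈ W and 10 ∈ Y, so 10 ∈ W ∩ Y
10 ∈ X and 10 ∈ (W ∩ Y), so 10 ∉ X \ (W ∩ Y)
10 ∉ ((W ∩ X)' ∩ X') and 10 ∉ (X \ (W ∩ Y)), so 10 ∉ ((W ∩ X)' ∩ X') ∪ (X \ (W ∩ Y))

No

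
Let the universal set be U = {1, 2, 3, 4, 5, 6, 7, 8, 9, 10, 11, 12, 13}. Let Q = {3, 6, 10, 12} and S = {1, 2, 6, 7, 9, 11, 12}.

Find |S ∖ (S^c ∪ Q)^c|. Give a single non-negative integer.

2

S^c = {3, 4, 5, 8, 10, 13}
S^c ∪ Q = {3, 4, 5, 6, 8, 10, 12, 13}
(S^c ∪ Q)^c = {1, 2, 7, 9, 11}
S ∖ (S^c ∪ Q)^c = {6, 12}
|S ∖ (S^c ∪ Q)^c| = 2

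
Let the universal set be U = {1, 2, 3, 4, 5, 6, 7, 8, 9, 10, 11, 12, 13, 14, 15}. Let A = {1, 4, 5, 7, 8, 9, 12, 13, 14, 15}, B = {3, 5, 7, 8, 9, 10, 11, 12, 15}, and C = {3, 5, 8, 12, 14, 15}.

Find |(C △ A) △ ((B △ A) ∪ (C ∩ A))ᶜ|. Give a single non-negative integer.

6

C △ A = {1, 3, 4, 7, 9, 13}
B △ A = {1, 3, 4, 10, 11, 13, 14}
C ∩ A = {5, 8, 12, 14, 15}
(B △ A) ∪ (C ∩ A) = {1, 3, 4, 5, 8, 10, 11, 12, 13, 14, 15}
((B △ A) ∪ (C ∩ A))ᶜ = {2, 6, 7, 9}
(C △ A) △ ((B △ A) ∪ (C ∩ A))ᶜ = {1, 2, 3, 4, 6, 13}
|(C △ A) △ ((B △ A) ∪ (C ∩ A))ᶜ| = 6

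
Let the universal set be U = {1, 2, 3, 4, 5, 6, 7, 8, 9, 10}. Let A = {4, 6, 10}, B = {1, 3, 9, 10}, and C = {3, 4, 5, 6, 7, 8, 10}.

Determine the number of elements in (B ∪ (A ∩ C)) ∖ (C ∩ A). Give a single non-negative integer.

3

A ∩ C = {4, 6, 10}
B ∪ (A ∩ C) = {1, 3, 4, 6, 9, 10}
C ∩ A = {4, 6, 10}
(B ∪ (A ∩ C)) ∖ (C ∩ A) = {1, 3, 9}
|(B ∪ (A ∩ C)) ∖ (C ∩ A)| = 3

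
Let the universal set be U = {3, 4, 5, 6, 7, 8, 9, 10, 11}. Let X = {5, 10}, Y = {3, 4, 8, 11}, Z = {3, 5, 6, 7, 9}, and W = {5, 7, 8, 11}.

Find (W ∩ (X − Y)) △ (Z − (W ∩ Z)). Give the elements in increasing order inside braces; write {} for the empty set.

{3, 5, 6, 9}

X − Y = {5, 10}
W ∩ (X − Y) = {5}
W ∩ Z = {5, 7}
Z − (W ∩ Z) = {3, 6, 9}
(W ∩ (X − Y)) △ (Z − (W ∩ Z)) = {3, 5, 6, 9}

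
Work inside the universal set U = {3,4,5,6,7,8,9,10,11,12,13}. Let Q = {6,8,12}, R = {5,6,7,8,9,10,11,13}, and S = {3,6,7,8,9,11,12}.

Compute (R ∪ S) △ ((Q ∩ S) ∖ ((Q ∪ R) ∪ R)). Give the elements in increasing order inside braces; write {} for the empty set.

{3,5,6,7,8,9,10,11,12,13}

R ∪ S = {3,5,6,7,8,9,10,11,12,13}
Q ∩ S = {6,8,12}
Q ∪ R = {5,6,7,8,9,10,11,12,13}
(Q ∪ R) ∪ R = {5,6,7,8,9,10,11,12,13}
(Q ∩ S) ∖ ((Q ∪ R) ∪ R) = {}
(R ∪ S) △ ((Q ∩ S) ∖ ((Q ∪ R) ∪ R)) = {3,5,6,7,8,9,10,11,12,13}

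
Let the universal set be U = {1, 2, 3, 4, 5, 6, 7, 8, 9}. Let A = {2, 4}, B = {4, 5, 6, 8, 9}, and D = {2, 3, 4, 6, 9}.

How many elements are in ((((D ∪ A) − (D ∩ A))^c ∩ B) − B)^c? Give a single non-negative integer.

9

D ∪ A = {2, 3, 4, 6, 9}
D ∩ A = {2, 4}
(D ∪ A) − (D ∩ A) = {3, 6, 9}
((D ∪ A) − (D ∩ A))^c = {1, 2, 4, 5, 7, 8}
((D ∪ A) − (D ∩ A))^c ∩ B = {4, 5, 8}
(((D ∪ A) − (D ∩ A))^c ∩ B) − B = {}
((((D ∪ A) − (D ∩ A))^c ∩ B) − B)^c = {1, 2, 3, 4, 5, 6, 7, 8, 9}
|((((D ∪ A) − (D ∩ A))^c ∩ B) − B)^c| = 9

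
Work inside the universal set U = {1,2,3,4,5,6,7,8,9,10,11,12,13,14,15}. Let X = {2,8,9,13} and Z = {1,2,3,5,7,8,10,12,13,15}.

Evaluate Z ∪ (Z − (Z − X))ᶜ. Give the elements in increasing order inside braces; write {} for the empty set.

Z − X = {1,3,5,7,10,12,15}
Z − (Z − X) = {2,8,13}
(Z − (Z − X))ᶜ = {1,3,4,5,6,7,9,10,11,12,14,15}
Z ∪ (Z − (Z − X))ᶜ = {1,2,3,4,5,6,7,8,9,10,11,12,13,14,15}

{1,2,3,4,5,6,7,8,9,10,11,12,13,14,15}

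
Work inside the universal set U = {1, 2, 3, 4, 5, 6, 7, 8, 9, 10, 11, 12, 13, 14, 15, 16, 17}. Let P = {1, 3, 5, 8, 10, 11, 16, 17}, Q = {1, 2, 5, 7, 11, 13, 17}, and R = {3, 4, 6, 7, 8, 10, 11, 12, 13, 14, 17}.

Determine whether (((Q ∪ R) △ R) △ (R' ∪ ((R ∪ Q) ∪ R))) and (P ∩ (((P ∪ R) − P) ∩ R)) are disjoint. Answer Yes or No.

Yes

Q ∪ R = {1, 2, 3, 4, 5, 6, 7, 8, 10, 11, 12, 13, 14, 17}
(Q ∪ R) △ R = {1, 2, 5}
R' = {1, 2, 5, 9, 15, 16}
R ∪ Q = {1, 2, 3, 4, 5, 6, 7, 8, 10, 11, 12, 13, 14, 17}
(R ∪ Q) ∪ R = {1, 2, 3, 4, 5, 6, 7, 8, 10, 11, 12, 13, 14, 17}
R' ∪ ((R ∪ Q) ∪ R) = {1, 2, 3, 4, 5, 6, 7, 8, 9, 10, 11, 12, 13, 14, 15, 16, 17}
((Q ∪ R) △ R) △ (R' ∪ ((R ∪ Q) ∪ R)) = {3, 4, 6, 7, 8, 9, 10, 11, 12, 13, 14, 15, 16, 17}
P ∪ R = {1, 3, 4, 5, 6, 7, 8, 10, 11, 12, 13, 14, 16, 17}
(P ∪ R) − P = {4, 6, 7, 12, 13, 14}
((P ∪ R) − P) ∩ R = {4, 6, 7, 12, 13, 14}
P ∩ (((P ∪ R) − P) ∩ R) = {}
{3, 4, 6, 7, 8, 9, 10, 11, 12, 13, 14, 15, 16, 17} and {} share no elements.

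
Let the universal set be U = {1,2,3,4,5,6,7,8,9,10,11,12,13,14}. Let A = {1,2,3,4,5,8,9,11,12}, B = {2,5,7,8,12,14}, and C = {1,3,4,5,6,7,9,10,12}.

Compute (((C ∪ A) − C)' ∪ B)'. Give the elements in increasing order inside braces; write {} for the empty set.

{11}

C ∪ A = {1,2,3,4,5,6,7,8,9,10,11,12}
(C ∪ A) − C = {2,8,11}
((C ∪ A) − C)' = {1,3,4,5,6,7,9,10,12,13,14}
((C ∪ A) − C)' ∪ B = {1,2,3,4,5,6,7,8,9,10,12,13,14}
(((C ∪ A) − C)' ∪ B)' = {11}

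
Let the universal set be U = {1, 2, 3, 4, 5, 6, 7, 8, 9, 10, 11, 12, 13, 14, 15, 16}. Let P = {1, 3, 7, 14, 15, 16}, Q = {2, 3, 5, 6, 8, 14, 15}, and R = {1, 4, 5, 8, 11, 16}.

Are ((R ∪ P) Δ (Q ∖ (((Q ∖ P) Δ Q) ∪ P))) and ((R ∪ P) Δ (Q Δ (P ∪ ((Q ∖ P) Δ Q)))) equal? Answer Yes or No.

R ∪ P = {1, 3, 4, 5, 7, 8, 11, 14, 15, 16}
Q ∖ P = {2, 5, 6, 8}
(Q ∖ P) Δ Q = {3, 14, 15}
((Q ∖ P) Δ Q) ∪ P = {1, 3, 7, 14, 15, 16}
Q ∖ (((Q ∖ P) Δ Q) ∪ P) = {2, 5, 6, 8}
(R ∪ P) Δ (Q ∖ (((Q ∖ P) Δ Q) ∪ P)) = {1, 2, 3, 4, 6, 7, 11, 14, 15, 16}
P ∪ ((Q ∖ P) Δ Q) = {1, 3, 7, 14, 15, 16}
Q Δ (P ∪ ((Q ∖ P) Δ Q)) = {1, 2, 5, 6, 7, 8, 16}
(R ∪ P) Δ (Q Δ (P ∪ ((Q ∖ P) Δ Q))) = {2, 3, 4, 6, 11, 14, 15}
1 ∈ (R ∪ P) Δ (Q ∖ (((Q ∖ P) Δ Q) ∪ P)) but 1 ∉ (R ∪ P) Δ (Q Δ (P ∪ ((Q ∖ P) Δ Q))), so they differ.

No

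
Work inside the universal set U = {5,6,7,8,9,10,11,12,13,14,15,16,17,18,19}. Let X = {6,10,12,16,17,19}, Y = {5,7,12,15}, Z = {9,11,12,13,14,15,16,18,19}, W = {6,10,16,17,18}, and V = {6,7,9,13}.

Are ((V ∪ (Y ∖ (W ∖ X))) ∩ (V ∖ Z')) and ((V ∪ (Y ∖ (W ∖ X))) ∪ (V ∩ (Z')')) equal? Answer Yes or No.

No

W ∖ X = {18}
Y ∖ (W ∖ X) = {5,7,12,15}
V ∪ (Y ∖ (W ∖ X)) = {5,6,7,9,12,13,15}
Z' = {5,6,7,8,10,17}
V ∖ Z' = {9,13}
(V ∪ (Y ∖ (W ∖ X))) ∩ (V ∖ Z') = {9,13}
(Z')' = {9,11,12,13,14,15,16,18,19}
V ∩ (Z')' = {9,13}
(V ∪ (Y ∖ (W ∖ X))) ∪ (V ∩ (Z')') = {5,6,7,9,12,13,15}
5 ∈ (V ∪ (Y ∖ (W ∖ X))) ∪ (V ∩ (Z')') but 5 ∉ (V ∪ (Y ∖ (W ∖ X))) ∩ (V ∖ Z'), so they differ.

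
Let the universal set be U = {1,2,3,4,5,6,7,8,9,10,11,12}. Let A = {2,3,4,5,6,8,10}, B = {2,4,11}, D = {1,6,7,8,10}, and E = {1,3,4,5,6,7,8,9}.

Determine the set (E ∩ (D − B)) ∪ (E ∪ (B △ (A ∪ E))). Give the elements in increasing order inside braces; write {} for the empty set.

{1,3,4,5,6,7,8,9,10,11}

D − B = {1,6,7,8,10}
E ∩ (D − B) = {1,6,7,8}
A ∪ E = {1,2,3,4,5,6,7,8,9,10}
B △ (A ∪ E) = {1,3,5,6,7,8,9,10,11}
E ∪ (B △ (A ∪ E)) = {1,3,4,5,6,7,8,9,10,11}
(E ∩ (D − B)) ∪ (E ∪ (B △ (A ∪ E))) = {1,3,4,5,6,7,8,9,10,11}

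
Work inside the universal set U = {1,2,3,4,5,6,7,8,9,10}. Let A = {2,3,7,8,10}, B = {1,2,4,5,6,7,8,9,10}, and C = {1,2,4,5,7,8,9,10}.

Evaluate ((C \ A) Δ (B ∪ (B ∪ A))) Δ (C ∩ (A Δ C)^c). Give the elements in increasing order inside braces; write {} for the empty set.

{3,6}

C \ A = {1,4,5,9}
B ∪ A = {1,2,3,4,5,6,7,8,9,10}
B ∪ (B ∪ A) = {1,2,3,4,5,6,7,8,9,10}
(C \ A) Δ (B ∪ (B ∪ A)) = {2,3,6,7,8,10}
A Δ C = {1,3,4,5,9}
(A Δ C)^c = {2,6,7,8,10}
C ∩ (A Δ C)^c = {2,7,8,10}
((C \ A) Δ (B ∪ (B ∪ A))) Δ (C ∩ (A Δ C)^c) = {3,6}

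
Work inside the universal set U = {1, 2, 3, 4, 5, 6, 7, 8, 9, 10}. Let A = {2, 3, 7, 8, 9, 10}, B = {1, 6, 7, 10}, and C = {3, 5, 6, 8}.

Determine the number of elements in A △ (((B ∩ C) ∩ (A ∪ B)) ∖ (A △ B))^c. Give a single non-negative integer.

4

B ∩ C = {6}
A ∪ B = {1, 2, 3, 6, 7, 8, 9, 10}
(B ∩ C) ∩ (A ∪ B) = {6}
A △ B = {1, 2, 3, 6, 8, 9}
((B ∩ C) ∩ (A ∪ B)) ∖ (A △ B) = {}
(((B ∩ C) ∩ (A ∪ B)) ∖ (A △ B))^c = {1, 2, 3, 4, 5, 6, 7, 8, 9, 10}
A △ (((B ∩ C) ∩ (A ∪ B)) ∖ (A △ B))^c = {1, 4, 5, 6}
|A △ (((B ∩ C) ∩ (A ∪ B)) ∖ (A △ B))^c| = 4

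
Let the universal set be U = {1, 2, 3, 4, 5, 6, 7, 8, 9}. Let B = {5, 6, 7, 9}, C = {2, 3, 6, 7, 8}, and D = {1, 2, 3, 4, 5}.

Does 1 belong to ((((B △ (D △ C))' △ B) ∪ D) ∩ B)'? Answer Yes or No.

Yes

1 ∈ D and 1 ∉ C, so 1 ∈ D △ C
1 ∉ B and 1 ∈ (D △ C), so 1 ∈ B △ (D △ C)
1 ∉ (B △ (D △ C))' since 1 ∈ (B △ (D △ C))
1 ∉ (B △ (D △ C))' and 1 ∉ B, so 1 ∉ (B △ (D △ C))' △ B
1 ∉ ((B △ (D △ C))' △ B) and 1 ∈ D, so 1 ∈ ((B △ (D △ C))' △ B) ∪ D
1 ∈ (((B △ (D △ C))' △ B) ∪ D) and 1 ∉ B, so 1 ∉ (((B △ (D △ C))' △ B) ∪ D) ∩ B
1 ∈ ((((B △ (D △ C))' △ B) ∪ D) ∩ B)' since 1 ∉ ((((B △ (D △ C))' △ B) ∪ D) ∩ B)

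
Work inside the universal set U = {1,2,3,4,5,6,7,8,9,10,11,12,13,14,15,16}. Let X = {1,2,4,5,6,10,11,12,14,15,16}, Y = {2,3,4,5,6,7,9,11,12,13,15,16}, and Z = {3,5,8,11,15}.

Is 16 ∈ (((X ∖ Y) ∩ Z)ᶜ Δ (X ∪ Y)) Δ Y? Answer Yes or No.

Yes

16 ∈ X and 16 ∈ Y, so 16 ∉ X ∖ Y
16 ∉ (X ∖ Y) and 16 ∉ Z, so 16 ∉ (X ∖ Y) ∩ Z
16 ∈ ((X ∖ Y) ∩ Z)ᶜ since 16 ∉ ((X ∖ Y) ∩ Z)
16 ∈ X and 16 ∈ Y, so 16 ∈ X ∪ Y
16 ∈ ((X ∖ Y) ∩ Z)ᶜ and 16 ∈ (X ∪ Y), so 16 ∉ ((X ∖ Y) ∩ Z)ᶜ Δ (X ∪ Y)
16 ∉ (((X ∖ Y) ∩ Z)ᶜ Δ (X ∪ Y)) and 16 ∈ Y, so 16 ∈ (((X ∖ Y) ∩ Z)ᶜ Δ (X ∪ Y)) Δ Y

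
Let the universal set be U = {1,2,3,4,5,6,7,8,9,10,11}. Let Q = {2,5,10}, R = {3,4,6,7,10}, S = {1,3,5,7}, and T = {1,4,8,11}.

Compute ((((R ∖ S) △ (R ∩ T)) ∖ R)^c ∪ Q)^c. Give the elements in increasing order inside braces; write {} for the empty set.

{}

R ∖ S = {4,6,10}
R ∩ T = {4}
(R ∖ S) △ (R ∩ T) = {6,10}
((R ∖ S) △ (R ∩ T)) ∖ R = {}
(((R ∖ S) △ (R ∩ T)) ∖ R)^c = {1,2,3,4,5,6,7,8,9,10,11}
(((R ∖ S) △ (R ∩ T)) ∖ R)^c ∪ Q = {1,2,3,4,5,6,7,8,9,10,11}
((((R ∖ S) △ (R ∩ T)) ∖ R)^c ∪ Q)^c = {}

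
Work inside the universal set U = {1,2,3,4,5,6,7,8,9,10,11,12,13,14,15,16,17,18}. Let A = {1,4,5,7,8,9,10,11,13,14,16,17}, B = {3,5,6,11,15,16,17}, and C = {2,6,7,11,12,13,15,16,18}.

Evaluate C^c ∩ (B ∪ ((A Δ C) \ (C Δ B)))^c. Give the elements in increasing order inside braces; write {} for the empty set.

C^c = {1,3,4,5,8,9,10,14,17}
A Δ C = {1,2,4,5,6,8,9,10,12,14,15,17,18}
C Δ B = {2,3,5,7,12,13,17,18}
(A Δ C) \ (C Δ B) = {1,4,6,8,9,10,14,15}
B ∪ ((A Δ C) \ (C Δ B)) = {1,3,4,5,6,8,9,10,11,14,15,16,17}
(B ∪ ((A Δ C) \ (C Δ B)))^c = {2,7,12,13,18}
C^c ∩ (B ∪ ((A Δ C) \ (C Δ B)))^c = {}

{}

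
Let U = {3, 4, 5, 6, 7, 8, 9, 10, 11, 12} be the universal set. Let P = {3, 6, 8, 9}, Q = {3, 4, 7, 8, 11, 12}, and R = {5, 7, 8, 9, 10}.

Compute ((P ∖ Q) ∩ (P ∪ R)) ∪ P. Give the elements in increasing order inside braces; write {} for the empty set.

{3, 6, 8, 9}

P ∖ Q = {6, 9}
P ∪ R = {3, 5, 6, 7, 8, 9, 10}
(P ∖ Q) ∩ (P ∪ R) = {6, 9}
((P ∖ Q) ∩ (P ∪ R)) ∪ P = {3, 6, 8, 9}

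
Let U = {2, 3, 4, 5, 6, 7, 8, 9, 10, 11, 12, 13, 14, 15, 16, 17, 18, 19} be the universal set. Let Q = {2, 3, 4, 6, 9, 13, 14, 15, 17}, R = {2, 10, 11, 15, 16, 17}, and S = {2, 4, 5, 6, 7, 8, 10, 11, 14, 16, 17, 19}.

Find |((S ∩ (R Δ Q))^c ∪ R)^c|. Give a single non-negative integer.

R Δ Q = {3, 4, 6, 9, 10, 11, 13, 14, 16}
S ∩ (R Δ Q) = {4, 6, 10, 11, 14, 16}
(S ∩ (R Δ Q))^c = {2, 3, 5, 7, 8, 9, 12, 13, 15, 17, 18, 19}
(S ∩ (R Δ Q))^c ∪ R = {2, 3, 5, 7, 8, 9, 10, 11, 12, 13, 15, 16, 17, 18, 19}
((S ∩ (R Δ Q))^c ∪ R)^c = {4, 6, 14}
|((S ∩ (R Δ Q))^c ∪ R)^c| = 3

3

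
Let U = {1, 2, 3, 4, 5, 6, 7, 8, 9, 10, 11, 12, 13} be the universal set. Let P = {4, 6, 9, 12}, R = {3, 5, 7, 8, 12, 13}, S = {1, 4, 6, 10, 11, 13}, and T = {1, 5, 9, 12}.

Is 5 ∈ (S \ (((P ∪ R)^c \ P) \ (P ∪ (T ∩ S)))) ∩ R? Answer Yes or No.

5 ∉ P and 5 ∈ R, so 5 ∈ P ∪ R
5 ∉ (P ∪ R)^c since 5 ∈ (P ∪ R)
5 ∉ (P ∪ R)^c and 5 ∉ P, so 5 ∉ (P ∪ R)^c \ P
5 ∈ T and 5 ∉ S, so 5 ∉ T ∩ S
5 ∉ P and 5 ∉ (T ∩ S), so 5 ∉ P ∪ (T ∩ S)
5 ∉ ((P ∪ R)^c \ P) and 5 ∉ (P ∪ (T ∩ S)), so 5 ∉ ((P ∪ R)^c \ P) \ (P ∪ (T ∩ S))
5 ∉ S and 5 ∉ (((P ∪ R)^c \ P) \ (P ∪ (T ∩ S))), so 5 ∉ S \ (((P ∪ R)^c \ P) \ (P ∪ (T ∩ S)))
5 ∉ (S \ (((P ∪ R)^c \ P) \ (P ∪ (T ∩ S)))) and 5 ∈ R, so 5 ∉ (S \ (((P ∪ R)^c \ P) \ (P ∪ (T ∩ S)))) ∩ R

No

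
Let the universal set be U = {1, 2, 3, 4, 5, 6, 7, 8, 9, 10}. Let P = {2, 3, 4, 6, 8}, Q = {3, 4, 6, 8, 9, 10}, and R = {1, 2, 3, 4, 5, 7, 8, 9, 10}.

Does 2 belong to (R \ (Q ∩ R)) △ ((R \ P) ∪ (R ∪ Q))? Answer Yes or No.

No

2 ∉ Q and 2 ∈ R, so 2 ∉ Q ∩ R
2 ∈ R and 2 ∉ (Q ∩ R), so 2 ∈ R \ (Q ∩ R)
2 ∈ R and 2 ∈ P, so 2 ∉ R \ P
2 ∈ R and 2 ∉ Q, so 2 ∈ R ∪ Q
2 ∉ (R \ P) and 2 ∈ (R ∪ Q), so 2 ∈ (R \ P) ∪ (R ∪ Q)
2 ∈ (R \ (Q ∩ R)) and 2 ∈ ((R \ P) ∪ (R ∪ Q)), so 2 ∉ (R \ (Q ∩ R)) △ ((R \ P) ∪ (R ∪ Q))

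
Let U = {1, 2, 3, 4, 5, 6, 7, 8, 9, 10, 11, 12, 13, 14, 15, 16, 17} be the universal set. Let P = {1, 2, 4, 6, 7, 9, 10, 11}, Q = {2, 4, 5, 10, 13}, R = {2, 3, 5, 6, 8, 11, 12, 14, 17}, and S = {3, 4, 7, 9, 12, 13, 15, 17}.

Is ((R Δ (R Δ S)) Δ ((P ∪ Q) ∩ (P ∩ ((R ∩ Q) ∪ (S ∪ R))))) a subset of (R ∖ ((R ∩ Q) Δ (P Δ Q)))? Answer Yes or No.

R Δ S = {2, 4, 5, 6, 7, 8, 9, 11, 13, 14, 15}
R Δ (R Δ S) = {3, 4, 7, 9, 12, 13, 15, 17}
P ∪ Q = {1, 2, 4, 5, 6, 7, 9, 10, 11, 13}
R ∩ Q = {2, 5}
S ∪ R = {2, 3, 4, 5, 6, 7, 8, 9, 11, 12, 13, 14, 15, 17}
(R ∩ Q) ∪ (S ∪ R) = {2, 3, 4, 5, 6, 7, 8, 9, 11, 12, 13, 14, 15, 17}
P ∩ ((R ∩ Q) ∪ (S ∪ R)) = {2, 4, 6, 7, 9, 11}
(P ∪ Q) ∩ (P ∩ ((R ∩ Q) ∪ (S ∪ R))) = {2, 4, 6, 7, 9, 11}
(R Δ (R Δ S)) Δ ((P ∪ Q) ∩ (P ∩ ((R ∩ Q) ∪ (S ∪ R)))) = {2, 3, 6, 11, 12, 13, 15, 17}
P Δ Q = {1, 5, 6, 7, 9, 11, 13}
(R ∩ Q) Δ (P Δ Q) = {1, 2, 6, 7, 9, 11, 13}
R ∖ ((R ∩ Q) Δ (P Δ Q)) = {3, 5, 8, 12, 14, 17}
2 ∈ (R Δ (R Δ S)) Δ ((P ∪ Q) ∩ (P ∩ ((R ∩ Q) ∪ (S ∪ R)))) but 2 ∉ R ∖ ((R ∩ Q) Δ (P Δ Q)), so the inclusion fails.

No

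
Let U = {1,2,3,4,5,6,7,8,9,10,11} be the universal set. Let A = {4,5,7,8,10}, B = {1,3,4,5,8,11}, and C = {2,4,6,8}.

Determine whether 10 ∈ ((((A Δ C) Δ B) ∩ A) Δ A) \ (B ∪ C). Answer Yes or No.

No

10 ∈ A and 10 ∉ C, so 10 ∈ A Δ C
10 ∈ (A Δ C) and 10 ∉ B, so 10 ∈ (A Δ C) Δ B
10 ∈ ((A Δ C) Δ B) and 10 ∈ A, so 10 ∈ ((A Δ C) Δ B) ∩ A
10 ∈ (((A Δ C) Δ B) ∩ A) and 10 ∈ A, so 10 ∉ (((A Δ C) Δ B) ∩ A) Δ A
10 ∉ B and 10 ∉ C, so 10 ∉ B ∪ C
10 ∉ ((((A Δ C) Δ B) ∩ A) Δ A) and 10 ∉ (B ∪ C), so 10 ∉ ((((A Δ C) Δ B) ∩ A) Δ A) \ (B ∪ C)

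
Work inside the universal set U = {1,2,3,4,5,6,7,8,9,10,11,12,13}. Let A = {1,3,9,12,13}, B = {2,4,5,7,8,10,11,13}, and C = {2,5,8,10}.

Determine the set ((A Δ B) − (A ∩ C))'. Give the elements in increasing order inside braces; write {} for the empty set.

{6,13}

A Δ B = {1,2,3,4,5,7,8,9,10,11,12}
A ∩ C = {}
(A Δ B) − (A ∩ C) = {1,2,3,4,5,7,8,9,10,11,12}
((A Δ B) − (A ∩ C))' = {6,13}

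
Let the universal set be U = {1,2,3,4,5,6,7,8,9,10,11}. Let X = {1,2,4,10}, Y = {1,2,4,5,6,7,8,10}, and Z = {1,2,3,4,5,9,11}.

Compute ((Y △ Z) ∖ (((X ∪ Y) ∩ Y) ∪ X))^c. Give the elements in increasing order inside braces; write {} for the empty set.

Y △ Z = {3,6,7,8,9,10,11}
X ∪ Y = {1,2,4,5,6,7,8,10}
(X ∪ Y) ∩ Y = {1,2,4,5,6,7,8,10}
((X ∪ Y) ∩ Y) ∪ X = {1,2,4,5,6,7,8,10}
(Y △ Z) ∖ (((X ∪ Y) ∩ Y) ∪ X) = {3,9,11}
((Y △ Z) ∖ (((X ∪ Y) ∩ Y) ∪ X))^c = {1,2,4,5,6,7,8,10}

{1,2,4,5,6,7,8,10}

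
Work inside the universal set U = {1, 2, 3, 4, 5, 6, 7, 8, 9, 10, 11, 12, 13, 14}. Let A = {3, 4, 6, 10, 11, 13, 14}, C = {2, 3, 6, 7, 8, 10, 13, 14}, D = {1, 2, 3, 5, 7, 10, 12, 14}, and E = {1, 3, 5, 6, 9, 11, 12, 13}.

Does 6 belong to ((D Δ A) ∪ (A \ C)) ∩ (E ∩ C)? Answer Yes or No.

6 ∉ D and 6 ∈ A, so 6 ∈ D Δ A
6 ∈ A and 6 ∈ C, so 6 ∉ A \ C
6 ∈ (D Δ A) and 6 ∉ (A \ C), so 6 ∈ (D Δ A) ∪ (A \ C)
6 ∈ E and 6 ∈ C, so 6 ∈ E ∩ C
6 ∈ ((D Δ A) ∪ (A \ C)) and 6 ∈ (E ∩ C), so 6 ∈ ((D Δ A) ∪ (A \ C)) ∩ (E ∩ C)

Yes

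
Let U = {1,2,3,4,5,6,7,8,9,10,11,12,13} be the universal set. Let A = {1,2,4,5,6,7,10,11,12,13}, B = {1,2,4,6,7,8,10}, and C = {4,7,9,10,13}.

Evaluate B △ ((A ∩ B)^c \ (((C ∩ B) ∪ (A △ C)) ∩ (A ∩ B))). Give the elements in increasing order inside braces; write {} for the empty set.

A ∩ B = {1,2,4,6,7,10}
(A ∩ B)^c = {3,5,8,9,11,12,13}
C ∩ B = {4,7,10}
A △ C = {1,2,5,6,9,11,12}
(C ∩ B) ∪ (A △ C) = {1,2,4,5,6,7,9,10,11,12}
((C ∩ B) ∪ (A △ C)) ∩ (A ∩ B) = {1,2,4,6,7,10}
(A ∩ B)^c \ (((C ∩ B) ∪ (A △ C)) ∩ (A ∩ B)) = {3,5,8,9,11,12,13}
B △ ((A ∩ B)^c \ (((C ∩ B) ∪ (A △ C)) ∩ (A ∩ B))) = {1,2,3,4,5,6,7,9,10,11,12,13}

{1,2,3,4,5,6,7,9,10,11,12,13}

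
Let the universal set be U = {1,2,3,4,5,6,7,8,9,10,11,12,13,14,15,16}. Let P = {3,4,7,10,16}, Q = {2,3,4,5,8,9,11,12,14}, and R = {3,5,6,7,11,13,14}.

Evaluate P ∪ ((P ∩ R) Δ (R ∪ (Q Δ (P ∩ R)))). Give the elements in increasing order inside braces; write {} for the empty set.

{2,3,4,5,6,7,8,9,10,11,12,13,14,16}

P ∩ R = {3,7}
Q Δ (P ∩ R) = {2,4,5,7,8,9,11,12,14}
R ∪ (Q Δ (P ∩ R)) = {2,3,4,5,6,7,8,9,11,12,13,14}
(P ∩ R) Δ (R ∪ (Q Δ (P ∩ R))) = {2,4,5,6,8,9,11,12,13,14}
P ∪ ((P ∩ R) Δ (R ∪ (Q Δ (P ∩ R)))) = {2,3,4,5,6,7,8,9,10,11,12,13,14,16}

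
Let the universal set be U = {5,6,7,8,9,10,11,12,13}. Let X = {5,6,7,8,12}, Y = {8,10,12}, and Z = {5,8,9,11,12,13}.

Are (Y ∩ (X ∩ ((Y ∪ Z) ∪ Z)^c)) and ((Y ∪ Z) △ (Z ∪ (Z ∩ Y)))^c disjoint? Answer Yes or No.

Yes

Y ∪ Z = {5,8,9,10,11,12,13}
(Y ∪ Z) ∪ Z = {5,8,9,10,11,12,13}
((Y ∪ Z) ∪ Z)^c = {6,7}
X ∩ ((Y ∪ Z) ∪ Z)^c = {6,7}
Y ∩ (X ∩ ((Y ∪ Z) ∪ Z)^c) = {}
Z ∩ Y = {8,12}
Z ∪ (Z ∩ Y) = {5,8,9,11,12,13}
(Y ∪ Z) △ (Z ∪ (Z ∩ Y)) = {10}
((Y ∪ Z) △ (Z ∪ (Z ∩ Y)))^c = {5,6,7,8,9,11,12,13}
{} and {5,6,7,8,9,11,12,13} share no elements.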